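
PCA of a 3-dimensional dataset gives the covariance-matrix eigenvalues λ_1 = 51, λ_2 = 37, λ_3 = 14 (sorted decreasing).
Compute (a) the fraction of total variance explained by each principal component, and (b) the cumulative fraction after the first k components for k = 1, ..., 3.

Step 1 — total variance = trace(Sigma) = Σ λ_i = 51 + 37 + 14 = 102.

Step 2 — fraction explained by component i = λ_i / Σ λ:
  PC1: 51/102 = 0.5
  PC2: 37/102 = 0.3627
  PC3: 14/102 = 0.1373

Step 3 — cumulative fraction after k components = (λ_1 + ... + λ_k) / Σ λ:
  k = 1: 51/102 = 0.5
  k = 2: (51 + 37)/102 = 88/102 = 0.8627
  k = 3: (51 + 37 + 14)/102 = 102/102 = 1

Summary (fraction, with percent):

explained: PC1 0.5 (50%), PC2 0.3627 (36.27%), PC3 0.1373 (13.73%);  cumulative: 0.5, 0.8627, 1


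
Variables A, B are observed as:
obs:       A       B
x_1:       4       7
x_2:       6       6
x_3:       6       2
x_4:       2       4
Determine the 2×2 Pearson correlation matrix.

Step 1 — column means:
  mean(A) = (4 + 6 + 6 + 2) / 4 = 18/4 = 4.5
  mean(B) = (7 + 6 + 2 + 4) / 4 = 19/4 = 4.75

Step 2 — sample variances and covariances s[i,j] = (1/(n-1)) · Σ_k (x_{k,i} - mean_i) · (x_{k,j} - mean_j), with n-1 = 3:
  s[A,A] = ((-0.5)·(-0.5) + (1.5)·(1.5) + (1.5)·(1.5) + (-2.5)·(-2.5)) / 3 = 11/3 = 3.6667
  s[A,B] = ((-0.5)·(2.25) + (1.5)·(1.25) + (1.5)·(-2.75) + (-2.5)·(-0.75)) / 3 = -1.5/3 = -0.5
  s[B,B] = ((2.25)·(2.25) + (1.25)·(1.25) + (-2.75)·(-2.75) + (-0.75)·(-0.75)) / 3 = 14.75/3 = 4.9167
  Sample standard deviations s_i = √(s[i,i]):
  s(A) = √(3.6667) = 1.9149
  s(B) = √(4.9167) = 2.2174

Step 3 — r_{ij} = s_{ij} / (s_i · s_j):
  r[A,A] = 1 (diagonal).
  r[A,B] = -0.5 / (1.9149 · 2.2174) = -0.5 / 4.2459 = -0.1178
  r[B,B] = 1 (diagonal).

R is symmetric with unit diagonal. Assembling:

R = [[1, -0.1178],
 [-0.1178, 1]]


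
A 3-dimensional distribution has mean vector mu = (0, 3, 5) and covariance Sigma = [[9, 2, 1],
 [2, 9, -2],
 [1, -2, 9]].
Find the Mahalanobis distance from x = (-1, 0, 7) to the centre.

Step 1 — centre the observation: (x - mu) = (-1, -3, 2).

Step 2 — invert Sigma (cofactor / det for 3×3, or solve directly):
  Sigma^{-1} = [[0.1203, -0.0312, -0.0203],
 [-0.0312, 0.125, 0.0312],
 [-0.0203, 0.0312, 0.1203]].

Step 3 — form the quadratic (x - mu)^T · Sigma^{-1} · (x - mu):
  Sigma^{-1} · (x - mu) = (-0.0672, -0.2812, 0.1672).
  (x - mu)^T · [Sigma^{-1} · (x - mu)] = (-1)·(-0.0672) + (-3)·(-0.2812) + (2)·(0.1672) = 1.2453.

Step 4 — take square root: d = √(1.2453) ≈ 1.1159.

d(x, mu) = √(1.2453) ≈ 1.1159


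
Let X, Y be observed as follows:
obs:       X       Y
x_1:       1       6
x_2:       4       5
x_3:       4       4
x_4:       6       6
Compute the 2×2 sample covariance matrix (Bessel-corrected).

Step 1 — column means:
  mean(X) = (1 + 4 + 4 + 6) / 4 = 15/4 = 3.75
  mean(Y) = (6 + 5 + 4 + 6) / 4 = 21/4 = 5.25

Step 2 — sample covariance S[i,j] = (1/(n-1)) · Σ_k (x_{k,i} - mean_i) · (x_{k,j} - mean_j), with n-1 = 3.
  S[X,X] = ((-2.75)·(-2.75) + (0.25)·(0.25) + (0.25)·(0.25) + (2.25)·(2.25)) / 3 = 12.75/3 = 4.25
  S[X,Y] = ((-2.75)·(0.75) + (0.25)·(-0.25) + (0.25)·(-1.25) + (2.25)·(0.75)) / 3 = -0.75/3 = -0.25
  S[Y,Y] = ((0.75)·(0.75) + (-0.25)·(-0.25) + (-1.25)·(-1.25) + (0.75)·(0.75)) / 3 = 2.75/3 = 0.9167

S is symmetric (S[j,i] = S[i,j]). Assembling:

S = [[4.25, -0.25],
 [-0.25, 0.9167]]


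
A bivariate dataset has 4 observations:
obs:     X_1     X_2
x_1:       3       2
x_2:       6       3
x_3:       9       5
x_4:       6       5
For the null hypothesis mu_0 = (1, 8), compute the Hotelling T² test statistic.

Step 1 — sample mean vector:
  mean(X_1) = (3 + 6 + 9 + 6) / 4 = 24/4 = 6
  mean(X_2) = (2 + 3 + 5 + 5) / 4 = 15/4 = 3.75
  x̄ = (6, 3.75),  deviation x̄ - mu_0 = (6, 3.75) - (1, 8) = (5, -4.25).

Step 2 — sample covariance matrix, S[i,j] = (1/(n-1)) · Σ_k (x_{k,i} - mean_i) · (x_{k,j} - mean_j), divisor n-1 = 3:
  S[X_1,X_1] = ((-3)·(-3) + (0)·(0) + (3)·(3) + (0)·(0)) / 3 = 18/3 = 6
  S[X_1,X_2] = ((-3)·(-1.75) + (0)·(-0.75) + (3)·(1.25) + (0)·(1.25)) / 3 = 9/3 = 3
  S[X_2,X_2] = ((-1.75)·(-1.75) + (-0.75)·(-0.75) + (1.25)·(1.25) + (1.25)·(1.25)) / 3 = 6.75/3 = 2.25
  S = [[6, 3],
 [3, 2.25]].

Step 3 — invert S. det(S) = 6·2.25 - (3)² = 4.5.
  S^{-1} = (1/det) · [[d, -b], [-b, a]] = [[0.5, -0.6667],
 [-0.6667, 1.3333]].

Step 4 — quadratic form (x̄ - mu_0)^T · S^{-1} · (x̄ - mu_0):
  S^{-1} · (x̄ - mu_0) = (5.3333, -9),
  (x̄ - mu_0)^T · [...] = (5)·(5.3333) + (-4.25)·(-9) = 64.9167.

Step 5 — scale by n: T² = 4 · 64.9167 = 259.6667.

T² ≈ 259.6667


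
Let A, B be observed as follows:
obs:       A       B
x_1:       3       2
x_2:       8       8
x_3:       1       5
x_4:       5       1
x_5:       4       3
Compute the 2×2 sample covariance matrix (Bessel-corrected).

Step 1 — column means:
  mean(A) = (3 + 8 + 1 + 5 + 4) / 5 = 21/5 = 4.2
  mean(B) = (2 + 8 + 5 + 1 + 3) / 5 = 19/5 = 3.8

Step 2 — sample covariance S[i,j] = (1/(n-1)) · Σ_k (x_{k,i} - mean_i) · (x_{k,j} - mean_j), with n-1 = 4.
  S[A,A] = ((-1.2)·(-1.2) + (3.8)·(3.8) + (-3.2)·(-3.2) + (0.8)·(0.8) + (-0.2)·(-0.2)) / 4 = 26.8/4 = 6.7
  S[A,B] = ((-1.2)·(-1.8) + (3.8)·(4.2) + (-3.2)·(1.2) + (0.8)·(-2.8) + (-0.2)·(-0.8)) / 4 = 12.2/4 = 3.05
  S[B,B] = ((-1.8)·(-1.8) + (4.2)·(4.2) + (1.2)·(1.2) + (-2.8)·(-2.8) + (-0.8)·(-0.8)) / 4 = 30.8/4 = 7.7

S is symmetric (S[j,i] = S[i,j]). Assembling:

S = [[6.7, 3.05],
 [3.05, 7.7]]


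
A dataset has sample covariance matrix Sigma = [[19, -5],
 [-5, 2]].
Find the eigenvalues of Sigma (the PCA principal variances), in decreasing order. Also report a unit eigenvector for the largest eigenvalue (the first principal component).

Step 1 — characteristic polynomial of 2×2 Sigma:
  det(Sigma - λI) = λ² - trace · λ + det = 0.
  trace = 19 + 2 = 21, det = 19·2 - (-5)² = 13.
Step 2 — discriminant:
  Δ = trace² - 4·det = 441 - 52 = 389.
Step 3 — eigenvalues:
  λ = (trace ± √Δ)/2 = (21 ± 19.7231)/2,
  λ_1 = 20.3615,  λ_2 = 0.6385.

Step 4 — unit eigenvector for λ_1: solve (Sigma - λ_1 I)v = 0. First row:
  (19 - 20.3615)·v_x + (-5)·v_y = 0, i.e. (-1.3615)·v_x + (-5)·v_y = 0,
  so v ∝ (b, λ_1 - a) = (-5, 1.3615); multiply by -1 so the first entry is positive: u = (5, -1.3615).
  ||u|| = √((5)² + (-1.3615)²) = √(26.8538) ≈ 5.1821,
  v_1 = u/||u|| ≈ (0.9649, -0.2627) (||v_1|| = 1).

λ_1 = 20.3615,  λ_2 = 0.6385;  v_1 ≈ (0.9649, -0.2627)


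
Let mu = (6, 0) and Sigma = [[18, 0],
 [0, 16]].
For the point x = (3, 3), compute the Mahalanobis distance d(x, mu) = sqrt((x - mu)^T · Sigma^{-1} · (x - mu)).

Step 1 — centre the observation: (x - mu) = (-3, 3).

Step 2 — invert Sigma. det(Sigma) = 18·16 - (0)² = 288.
  Sigma^{-1} = (1/det) · [[d, -b], [-b, a]] = [[0.0556, 0],
 [0, 0.0625]].

Step 3 — form the quadratic (x - mu)^T · Sigma^{-1} · (x - mu):
  Sigma^{-1} · (x - mu) = (-0.1667, 0.1875).
  (x - mu)^T · [Sigma^{-1} · (x - mu)] = (-3)·(-0.1667) + (3)·(0.1875) = 1.0625.

Step 4 — take square root: d = √(1.0625) ≈ 1.0308.

d(x, mu) = √(1.0625) ≈ 1.0308


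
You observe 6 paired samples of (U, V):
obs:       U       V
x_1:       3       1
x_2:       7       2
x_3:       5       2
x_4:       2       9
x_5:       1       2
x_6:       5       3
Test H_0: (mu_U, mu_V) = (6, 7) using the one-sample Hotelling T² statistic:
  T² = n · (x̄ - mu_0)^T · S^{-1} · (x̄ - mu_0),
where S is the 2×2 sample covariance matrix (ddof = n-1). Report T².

Step 1 — sample mean vector:
  mean(U) = (3 + 7 + 5 + 2 + 1 + 5) / 6 = 23/6 = 3.8333
  mean(V) = (1 + 2 + 2 + 9 + 2 + 3) / 6 = 19/6 = 3.1667
  x̄ = (3.8333, 3.1667),  deviation x̄ - mu_0 = (3.8333, 3.1667) - (6, 7) = (-2.1667, -3.8333).

Step 2 — sample covariance matrix, S[i,j] = (1/(n-1)) · Σ_k (x_{k,i} - mean_i) · (x_{k,j} - mean_j), divisor n-1 = 5:
  S[U,U] = ((-0.8333)·(-0.8333) + (3.1667)·(3.1667) + (1.1667)·(1.1667) + (-1.8333)·(-1.8333) + (-2.8333)·(-2.8333) + (1.1667)·(1.1667)) / 5 = 24.8333/5 = 4.9667
  S[U,V] = ((-0.8333)·(-2.1667) + (3.1667)·(-1.1667) + (1.1667)·(-1.1667) + (-1.8333)·(5.8333) + (-2.8333)·(-1.1667) + (1.1667)·(-0.1667)) / 5 = -10.8333/5 = -2.1667
  S[V,V] = ((-2.1667)·(-2.1667) + (-1.1667)·(-1.1667) + (-1.1667)·(-1.1667) + (5.8333)·(5.8333) + (-1.1667)·(-1.1667) + (-0.1667)·(-0.1667)) / 5 = 42.8333/5 = 8.5667
  S = [[4.9667, -2.1667],
 [-2.1667, 8.5667]].

Step 3 — invert S. det(S) = 4.9667·8.5667 - (-2.1667)² = 37.8533.
  S^{-1} = (1/det) · [[d, -b], [-b, a]] = [[0.2263, 0.0572],
 [0.0572, 0.1312]].

Step 4 — quadratic form (x̄ - mu_0)^T · S^{-1} · (x̄ - mu_0):
  S^{-1} · (x̄ - mu_0) = (-0.7098, -0.627),
  (x̄ - mu_0)^T · [...] = (-2.1667)·(-0.7098) + (-3.8333)·(-0.627) = 3.9412.

Step 5 — scale by n: T² = 6 · 3.9412 = 23.6474.

T² ≈ 23.6474


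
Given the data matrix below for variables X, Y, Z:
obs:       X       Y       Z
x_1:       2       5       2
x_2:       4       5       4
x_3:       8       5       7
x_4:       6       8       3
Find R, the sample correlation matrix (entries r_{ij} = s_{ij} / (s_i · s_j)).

Step 1 — column means:
  mean(X) = (2 + 4 + 8 + 6) / 4 = 20/4 = 5
  mean(Y) = (5 + 5 + 5 + 8) / 4 = 23/4 = 5.75
  mean(Z) = (2 + 4 + 7 + 3) / 4 = 16/4 = 4

Step 2 — sample variances and covariances s[i,j] = (1/(n-1)) · Σ_k (x_{k,i} - mean_i) · (x_{k,j} - mean_j), with n-1 = 3:
  s[X,X] = ((-3)·(-3) + (-1)·(-1) + (3)·(3) + (1)·(1)) / 3 = 20/3 = 6.6667
  s[X,Y] = ((-3)·(-0.75) + (-1)·(-0.75) + (3)·(-0.75) + (1)·(2.25)) / 3 = 3/3 = 1
  s[X,Z] = ((-3)·(-2) + (-1)·(0) + (3)·(3) + (1)·(-1)) / 3 = 14/3 = 4.6667
  s[Y,Y] = ((-0.75)·(-0.75) + (-0.75)·(-0.75) + (-0.75)·(-0.75) + (2.25)·(2.25)) / 3 = 6.75/3 = 2.25
  s[Y,Z] = ((-0.75)·(-2) + (-0.75)·(0) + (-0.75)·(3) + (2.25)·(-1)) / 3 = -3/3 = -1
  s[Z,Z] = ((-2)·(-2) + (0)·(0) + (3)·(3) + (-1)·(-1)) / 3 = 14/3 = 4.6667
  Sample standard deviations s_i = √(s[i,i]):
  s(X) = √(6.6667) = 2.582
  s(Y) = √(2.25) = 1.5
  s(Z) = √(4.6667) = 2.1602

Step 3 — r_{ij} = s_{ij} / (s_i · s_j):
  r[X,X] = 1 (diagonal).
  r[X,Y] = 1 / (2.582 · 1.5) = 1 / 3.873 = 0.2582
  r[X,Z] = 4.6667 / (2.582 · 2.1602) = 4.6667 / 5.5777 = 0.8367
  r[Y,Y] = 1 (diagonal).
  r[Y,Z] = -1 / (1.5 · 2.1602) = -1 / 3.2404 = -0.3086
  r[Z,Z] = 1 (diagonal).

R is symmetric with unit diagonal. Assembling:

R = [[1, 0.2582, 0.8367],
 [0.2582, 1, -0.3086],
 [0.8367, -0.3086, 1]]


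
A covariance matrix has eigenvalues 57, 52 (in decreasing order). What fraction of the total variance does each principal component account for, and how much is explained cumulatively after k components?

Step 1 — total variance = trace(Sigma) = Σ λ_i = 57 + 52 = 109.

Step 2 — fraction explained by component i = λ_i / Σ λ:
  PC1: 57/109 = 0.5229
  PC2: 52/109 = 0.4771

Step 3 — cumulative fraction after k components = (λ_1 + ... + λ_k) / Σ λ:
  k = 1: 57/109 = 0.5229
  k = 2: (57 + 52)/109 = 109/109 = 1

Summary (fraction, with percent):

explained: PC1 0.5229 (52.29%), PC2 0.4771 (47.71%);  cumulative: 0.5229, 1


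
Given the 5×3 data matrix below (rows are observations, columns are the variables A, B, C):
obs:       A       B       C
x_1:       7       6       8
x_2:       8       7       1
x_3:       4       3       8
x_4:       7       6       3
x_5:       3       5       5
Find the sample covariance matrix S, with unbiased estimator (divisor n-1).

Step 1 — column means:
  mean(A) = (7 + 8 + 4 + 7 + 3) / 5 = 29/5 = 5.8
  mean(B) = (6 + 7 + 3 + 6 + 5) / 5 = 27/5 = 5.4
  mean(C) = (8 + 1 + 8 + 3 + 5) / 5 = 25/5 = 5

Step 2 — sample covariance S[i,j] = (1/(n-1)) · Σ_k (x_{k,i} - mean_i) · (x_{k,j} - mean_j), with n-1 = 4.
  S[A,A] = ((1.2)·(1.2) + (2.2)·(2.2) + (-1.8)·(-1.8) + (1.2)·(1.2) + (-2.8)·(-2.8)) / 4 = 18.8/4 = 4.7
  S[A,B] = ((1.2)·(0.6) + (2.2)·(1.6) + (-1.8)·(-2.4) + (1.2)·(0.6) + (-2.8)·(-0.4)) / 4 = 10.4/4 = 2.6
  S[A,C] = ((1.2)·(3) + (2.2)·(-4) + (-1.8)·(3) + (1.2)·(-2) + (-2.8)·(0)) / 4 = -13/4 = -3.25
  S[B,B] = ((0.6)·(0.6) + (1.6)·(1.6) + (-2.4)·(-2.4) + (0.6)·(0.6) + (-0.4)·(-0.4)) / 4 = 9.2/4 = 2.3
  S[B,C] = ((0.6)·(3) + (1.6)·(-4) + (-2.4)·(3) + (0.6)·(-2) + (-0.4)·(0)) / 4 = -13/4 = -3.25
  S[C,C] = ((3)·(3) + (-4)·(-4) + (3)·(3) + (-2)·(-2) + (0)·(0)) / 4 = 38/4 = 9.5

S is symmetric (S[j,i] = S[i,j]). Assembling:

S = [[4.7, 2.6, -3.25],
 [2.6, 2.3, -3.25],
 [-3.25, -3.25, 9.5]]


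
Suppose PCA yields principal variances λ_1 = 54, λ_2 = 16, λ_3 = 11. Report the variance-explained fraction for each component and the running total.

Step 1 — total variance = trace(Sigma) = Σ λ_i = 54 + 16 + 11 = 81.

Step 2 — fraction explained by component i = λ_i / Σ λ:
  PC1: 54/81 = 0.6667
  PC2: 16/81 = 0.1975
  PC3: 11/81 = 0.1358

Step 3 — cumulative fraction after k components = (λ_1 + ... + λ_k) / Σ λ:
  k = 1: 54/81 = 0.6667
  k = 2: (54 + 16)/81 = 70/81 = 0.8642
  k = 3: (54 + 16 + 11)/81 = 81/81 = 1

Summary (fraction, with percent):

explained: PC1 0.6667 (66.67%), PC2 0.1975 (19.75%), PC3 0.1358 (13.58%);  cumulative: 0.6667, 0.8642, 1


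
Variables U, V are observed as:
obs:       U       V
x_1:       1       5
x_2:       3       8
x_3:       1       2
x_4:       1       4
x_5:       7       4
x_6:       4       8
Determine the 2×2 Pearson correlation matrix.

Step 1 — column means:
  mean(U) = (1 + 3 + 1 + 1 + 7 + 4) / 6 = 17/6 = 2.8333
  mean(V) = (5 + 8 + 2 + 4 + 4 + 8) / 6 = 31/6 = 5.1667

Step 2 — sample variances and covariances s[i,j] = (1/(n-1)) · Σ_k (x_{k,i} - mean_i) · (x_{k,j} - mean_j), with n-1 = 5:
  s[U,U] = ((-1.8333)·(-1.8333) + (0.1667)·(0.1667) + (-1.8333)·(-1.8333) + (-1.8333)·(-1.8333) + (4.1667)·(4.1667) + (1.1667)·(1.1667)) / 5 = 28.8333/5 = 5.7667
  s[U,V] = ((-1.8333)·(-0.1667) + (0.1667)·(2.8333) + (-1.8333)·(-3.1667) + (-1.8333)·(-1.1667) + (4.1667)·(-1.1667) + (1.1667)·(2.8333)) / 5 = 7.1667/5 = 1.4333
  s[V,V] = ((-0.1667)·(-0.1667) + (2.8333)·(2.8333) + (-3.1667)·(-3.1667) + (-1.1667)·(-1.1667) + (-1.1667)·(-1.1667) + (2.8333)·(2.8333)) / 5 = 28.8333/5 = 5.7667
  Sample standard deviations s_i = √(s[i,i]):
  s(U) = √(5.7667) = 2.4014
  s(V) = √(5.7667) = 2.4014

Step 3 — r_{ij} = s_{ij} / (s_i · s_j):
  r[U,U] = 1 (diagonal).
  r[U,V] = 1.4333 / (2.4014 · 2.4014) = 1.4333 / 5.7667 = 0.2486
  r[V,V] = 1 (diagonal).

R is symmetric with unit diagonal. Assembling:

R = [[1, 0.2486],
 [0.2486, 1]]


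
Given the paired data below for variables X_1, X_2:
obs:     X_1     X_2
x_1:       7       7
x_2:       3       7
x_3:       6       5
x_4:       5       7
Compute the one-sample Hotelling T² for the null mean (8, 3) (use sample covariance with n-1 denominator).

Step 1 — sample mean vector:
  mean(X_1) = (7 + 3 + 6 + 5) / 4 = 21/4 = 5.25
  mean(X_2) = (7 + 7 + 5 + 7) / 4 = 26/4 = 6.5
  x̄ = (5.25, 6.5),  deviation x̄ - mu_0 = (5.25, 6.5) - (8, 3) = (-2.75, 3.5).

Step 2 — sample covariance matrix, S[i,j] = (1/(n-1)) · Σ_k (x_{k,i} - mean_i) · (x_{k,j} - mean_j), divisor n-1 = 3:
  S[X_1,X_1] = ((1.75)·(1.75) + (-2.25)·(-2.25) + (0.75)·(0.75) + (-0.25)·(-0.25)) / 3 = 8.75/3 = 2.9167
  S[X_1,X_2] = ((1.75)·(0.5) + (-2.25)·(0.5) + (0.75)·(-1.5) + (-0.25)·(0.5)) / 3 = -1.5/3 = -0.5
  S[X_2,X_2] = ((0.5)·(0.5) + (0.5)·(0.5) + (-1.5)·(-1.5) + (0.5)·(0.5)) / 3 = 3/3 = 1
  S = [[2.9167, -0.5],
 [-0.5, 1]].

Step 3 — invert S. det(S) = 2.9167·1 - (-0.5)² = 2.6667.
  S^{-1} = (1/det) · [[d, -b], [-b, a]] = [[0.375, 0.1875],
 [0.1875, 1.0938]].

Step 4 — quadratic form (x̄ - mu_0)^T · S^{-1} · (x̄ - mu_0):
  S^{-1} · (x̄ - mu_0) = (-0.375, 3.3125),
  (x̄ - mu_0)^T · [...] = (-2.75)·(-0.375) + (3.5)·(3.3125) = 12.625.

Step 5 — scale by n: T² = 4 · 12.625 = 50.5.

T² ≈ 50.5


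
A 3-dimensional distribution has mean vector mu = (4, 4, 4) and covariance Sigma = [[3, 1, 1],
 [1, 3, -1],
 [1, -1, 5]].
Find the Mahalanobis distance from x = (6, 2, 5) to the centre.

Step 1 — centre the observation: (x - mu) = (2, -2, 1).

Step 2 — invert Sigma (cofactor / det for 3×3, or solve directly):
  Sigma^{-1} = [[0.4375, -0.1875, -0.125],
 [-0.1875, 0.4375, 0.125],
 [-0.125, 0.125, 0.25]].

Step 3 — form the quadratic (x - mu)^T · Sigma^{-1} · (x - mu):
  Sigma^{-1} · (x - mu) = (1.125, -1.125, -0.25).
  (x - mu)^T · [Sigma^{-1} · (x - mu)] = (2)·(1.125) + (-2)·(-1.125) + (1)·(-0.25) = 4.25.

Step 4 — take square root: d = √(4.25) ≈ 2.0616.

d(x, mu) = √(4.25) ≈ 2.0616


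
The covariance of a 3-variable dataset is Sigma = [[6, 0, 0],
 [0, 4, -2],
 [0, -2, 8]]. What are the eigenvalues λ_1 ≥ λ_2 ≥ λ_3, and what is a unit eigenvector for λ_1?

Step 1 — characteristic polynomial p(λ) = det(λI - Sigma) = λ³ - tr·λ² + c_1·λ - det, where tr = trace, c_1 = sum of the principal 2×2 minors, det = det(Sigma):
  tr = 6 + 4 + 8 = 18,
  c_1 = (6·4 - (0)²) + (6·8 - (0)²) + (4·8 - (-2)²) = 24 + 48 + 28 = 100,
  det = 6·(4·8 - (-2)²) - (0)·((0)·8 - (-2)·(0)) + (0)·((0)·(-2) - 4·(0)) = 6·(28) - (0)·(0) + (0)·(0) = 168.
  So p(λ) = λ³ - 18λ² + 100λ - 168.
Step 2 — look for an integer root (rational root theorem: any rational root is an integer divisor of 168). Testing λ = 6:
  p(6) = 216 - 648 + 600 - 168 = 0  ✓
  Dividing out (λ - 6): p(λ) = (λ - 6)(λ² - 12λ + 28).
Step 3 — remaining eigenvalues from the quadratic λ² - 12λ + 28 = 0:
  Δ = 12² - 4·28 = 144 - 112 = 32,  λ = (12 ± √32)/2 = (12 ± 5.6569)/2 ≈ 8.8284 or 3.1716.
  Sorted: λ_1 = 8.8284,  λ_2 = 6,  λ_3 = 3.1716  (check: sum = 18 = tr ✓).

Step 4 — unit eigenvector for λ_1 ≈ 8.8284: v spans the null space of (Sigma - λ_1 I), whose rows are
  r_1 = (-2.8284, 0, 0),  r_2 = (0, -4.8284, -2),  r_3 = (0, -2, -0.8284).
  v is orthogonal to every row, so take v ∝ r_1 × r_2 = ((0)·(-2) - (0)·(-4.8284), (0)·(0) - (-2.8284)·(-2), (-2.8284)·(-4.8284) - (0)·(0)) ≈ (0, -5.6569, 13.6569).
  Rescale (multiply by -1 so the first nonzero entry is positive): u = (0, 5.6569, -13.6569).
  ||u|| = √((0)² + (5.6569)² + (-13.6569)²) = √(218.5097) ≈ 14.7821,  v_1 = u/||u|| ≈ (0, 0.3827, -0.9239) (||v_1|| = 1).

λ_1 = 8.8284,  λ_2 = 6,  λ_3 = 3.1716;  v_1 ≈ (0, 0.3827, -0.9239)


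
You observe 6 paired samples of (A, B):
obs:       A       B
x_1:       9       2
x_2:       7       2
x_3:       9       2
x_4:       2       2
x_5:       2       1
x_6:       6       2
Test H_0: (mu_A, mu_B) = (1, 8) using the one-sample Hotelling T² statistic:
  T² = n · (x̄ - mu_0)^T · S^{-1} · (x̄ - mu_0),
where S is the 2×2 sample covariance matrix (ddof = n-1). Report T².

Step 1 — sample mean vector:
  mean(A) = (9 + 7 + 9 + 2 + 2 + 6) / 6 = 35/6 = 5.8333
  mean(B) = (2 + 2 + 2 + 2 + 1 + 2) / 6 = 11/6 = 1.8333
  x̄ = (5.8333, 1.8333),  deviation x̄ - mu_0 = (5.8333, 1.8333) - (1, 8) = (4.8333, -6.1667).

Step 2 — sample covariance matrix, S[i,j] = (1/(n-1)) · Σ_k (x_{k,i} - mean_i) · (x_{k,j} - mean_j), divisor n-1 = 5:
  S[A,A] = ((3.1667)·(3.1667) + (1.1667)·(1.1667) + (3.1667)·(3.1667) + (-3.8333)·(-3.8333) + (-3.8333)·(-3.8333) + (0.1667)·(0.1667)) / 5 = 50.8333/5 = 10.1667
  S[A,B] = ((3.1667)·(0.1667) + (1.1667)·(0.1667) + (3.1667)·(0.1667) + (-3.8333)·(0.1667) + (-3.8333)·(-0.8333) + (0.1667)·(0.1667)) / 5 = 3.8333/5 = 0.7667
  S[B,B] = ((0.1667)·(0.1667) + (0.1667)·(0.1667) + (0.1667)·(0.1667) + (0.1667)·(0.1667) + (-0.8333)·(-0.8333) + (0.1667)·(0.1667)) / 5 = 0.8333/5 = 0.1667
  S = [[10.1667, 0.7667],
 [0.7667, 0.1667]].

Step 3 — invert S. det(S) = 10.1667·0.1667 - (0.7667)² = 1.1067.
  S^{-1} = (1/det) · [[d, -b], [-b, a]] = [[0.1506, -0.6928],
 [-0.6928, 9.1867]].

Step 4 — quadratic form (x̄ - mu_0)^T · S^{-1} · (x̄ - mu_0):
  S^{-1} · (x̄ - mu_0) = (5, -60),
  (x̄ - mu_0)^T · [...] = (4.8333)·(5) + (-6.1667)·(-60) = 394.1667.

Step 5 — scale by n: T² = 6 · 394.1667 = 2365.

T² ≈ 2365


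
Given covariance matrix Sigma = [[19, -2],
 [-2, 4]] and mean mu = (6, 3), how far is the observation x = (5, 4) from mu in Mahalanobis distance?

Step 1 — centre the observation: (x - mu) = (-1, 1).

Step 2 — invert Sigma. det(Sigma) = 19·4 - (-2)² = 72.
  Sigma^{-1} = (1/det) · [[d, -b], [-b, a]] = [[0.0556, 0.0278],
 [0.0278, 0.2639]].

Step 3 — form the quadratic (x - mu)^T · Sigma^{-1} · (x - mu):
  Sigma^{-1} · (x - mu) = (-0.0278, 0.2361).
  (x - mu)^T · [Sigma^{-1} · (x - mu)] = (-1)·(-0.0278) + (1)·(0.2361) = 0.2639.

Step 4 — take square root: d = √(0.2639) ≈ 0.5137.

d(x, mu) = √(0.2639) ≈ 0.5137


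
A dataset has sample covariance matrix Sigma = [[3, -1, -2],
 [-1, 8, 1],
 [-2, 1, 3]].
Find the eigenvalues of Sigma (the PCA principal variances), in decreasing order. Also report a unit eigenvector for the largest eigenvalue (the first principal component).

Step 1 — characteristic polynomial p(λ) = det(λI - Sigma) = λ³ - tr·λ² + c_1·λ - det, where tr = trace, c_1 = sum of the principal 2×2 minors, det = det(Sigma):
  tr = 3 + 8 + 3 = 14,
  c_1 = (3·8 - (-1)²) + (3·3 - (-2)²) + (8·3 - (1)²) = 23 + 5 + 23 = 51,
  det = 3·(8·3 - (1)²) - (-1)·((-1)·3 - (1)·(-2)) + (-2)·((-1)·(1) - 8·(-2)) = 3·(23) - (-1)·(-1) + (-2)·(15) = 38.
  So p(λ) = λ³ - 14λ² + 51λ - 38.
Step 2 — look for an integer root (rational root theorem: any rational root is an integer divisor of 38). Testing λ = 1:
  p(1) = 1 - 14 + 51 - 38 = 0  ✓
  Dividing out (λ - 1): p(λ) = (λ - 1)(λ² - 13λ + 38).
Step 3 — remaining eigenvalues from the quadratic λ² - 13λ + 38 = 0:
  Δ = 13² - 4·38 = 169 - 152 = 17,  λ = (13 ± √17)/2 = (13 ± 4.1231)/2 ≈ 8.5616 or 4.4384.
  Sorted: λ_1 = 8.5616,  λ_2 = 4.4384,  λ_3 = 1  (check: sum = 14 = tr ✓).

Step 4 — unit eigenvector for λ_1 ≈ 8.5616: v spans the null space of (Sigma - λ_1 I), whose rows are
  r_1 = (-5.5616, -1, -2),  r_2 = (-1, -0.5616, 1),  r_3 = (-2, 1, -5.5616).
  v is orthogonal to every row, so take v ∝ r_1 × r_2 = ((-1)·(1) - (-2)·(-0.5616), (-2)·(-1) - (-5.5616)·(1), (-5.5616)·(-0.5616) - (-1)·(-1)) ≈ (-2.1231, 7.5616, 2.1231).
  Rescale (multiply by -1 so the first nonzero entry is positive): u = (2.1231, -7.5616, -2.1231).
  ||u|| = √((2.1231)² + (-7.5616)² + (-2.1231)²) = √(66.1922) ≈ 8.1359,  v_1 = u/||u|| ≈ (0.261, -0.9294, -0.261) (||v_1|| = 1).

λ_1 = 8.5616,  λ_2 = 4.4384,  λ_3 = 1;  v_1 ≈ (0.261, -0.9294, -0.261)


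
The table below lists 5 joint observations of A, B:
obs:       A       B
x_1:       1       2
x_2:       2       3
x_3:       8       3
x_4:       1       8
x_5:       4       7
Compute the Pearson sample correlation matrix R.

Step 1 — column means:
  mean(A) = (1 + 2 + 8 + 1 + 4) / 5 = 16/5 = 3.2
  mean(B) = (2 + 3 + 3 + 8 + 7) / 5 = 23/5 = 4.6

Step 2 — sample variances and covariances s[i,j] = (1/(n-1)) · Σ_k (x_{k,i} - mean_i) · (x_{k,j} - mean_j), with n-1 = 4:
  s[A,A] = ((-2.2)·(-2.2) + (-1.2)·(-1.2) + (4.8)·(4.8) + (-2.2)·(-2.2) + (0.8)·(0.8)) / 4 = 34.8/4 = 8.7
  s[A,B] = ((-2.2)·(-2.6) + (-1.2)·(-1.6) + (4.8)·(-1.6) + (-2.2)·(3.4) + (0.8)·(2.4)) / 4 = -5.6/4 = -1.4
  s[B,B] = ((-2.6)·(-2.6) + (-1.6)·(-1.6) + (-1.6)·(-1.6) + (3.4)·(3.4) + (2.4)·(2.4)) / 4 = 29.2/4 = 7.3
  Sample standard deviations s_i = √(s[i,i]):
  s(A) = √(8.7) = 2.9496
  s(B) = √(7.3) = 2.7019

Step 3 — r_{ij} = s_{ij} / (s_i · s_j):
  r[A,A] = 1 (diagonal).
  r[A,B] = -1.4 / (2.9496 · 2.7019) = -1.4 / 7.9693 = -0.1757
  r[B,B] = 1 (diagonal).

R is symmetric with unit diagonal. Assembling:

R = [[1, -0.1757],
 [-0.1757, 1]]


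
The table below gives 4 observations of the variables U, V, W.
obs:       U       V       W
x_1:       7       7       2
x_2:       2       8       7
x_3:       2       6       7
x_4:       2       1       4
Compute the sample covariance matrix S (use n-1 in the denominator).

Step 1 — column means:
  mean(U) = (7 + 2 + 2 + 2) / 4 = 13/4 = 3.25
  mean(V) = (7 + 8 + 6 + 1) / 4 = 22/4 = 5.5
  mean(W) = (2 + 7 + 7 + 4) / 4 = 20/4 = 5

Step 2 — sample covariance S[i,j] = (1/(n-1)) · Σ_k (x_{k,i} - mean_i) · (x_{k,j} - mean_j), with n-1 = 3.
  S[U,U] = ((3.75)·(3.75) + (-1.25)·(-1.25) + (-1.25)·(-1.25) + (-1.25)·(-1.25)) / 3 = 18.75/3 = 6.25
  S[U,V] = ((3.75)·(1.5) + (-1.25)·(2.5) + (-1.25)·(0.5) + (-1.25)·(-4.5)) / 3 = 7.5/3 = 2.5
  S[U,W] = ((3.75)·(-3) + (-1.25)·(2) + (-1.25)·(2) + (-1.25)·(-1)) / 3 = -15/3 = -5
  S[V,V] = ((1.5)·(1.5) + (2.5)·(2.5) + (0.5)·(0.5) + (-4.5)·(-4.5)) / 3 = 29/3 = 9.6667
  S[V,W] = ((1.5)·(-3) + (2.5)·(2) + (0.5)·(2) + (-4.5)·(-1)) / 3 = 6/3 = 2
  S[W,W] = ((-3)·(-3) + (2)·(2) + (2)·(2) + (-1)·(-1)) / 3 = 18/3 = 6

S is symmetric (S[j,i] = S[i,j]). Assembling:

S = [[6.25, 2.5, -5],
 [2.5, 9.6667, 2],
 [-5, 2, 6]]


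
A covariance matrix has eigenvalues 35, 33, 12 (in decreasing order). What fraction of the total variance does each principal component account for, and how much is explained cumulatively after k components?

Step 1 — total variance = trace(Sigma) = Σ λ_i = 35 + 33 + 12 = 80.

Step 2 — fraction explained by component i = λ_i / Σ λ:
  PC1: 35/80 = 0.4375
  PC2: 33/80 = 0.4125
  PC3: 12/80 = 0.15

Step 3 — cumulative fraction after k components = (λ_1 + ... + λ_k) / Σ λ:
  k = 1: 35/80 = 0.4375
  k = 2: (35 + 33)/80 = 68/80 = 0.85
  k = 3: (35 + 33 + 12)/80 = 80/80 = 1

Summary (fraction, with percent):

explained: PC1 0.4375 (43.75%), PC2 0.4125 (41.25%), PC3 0.15 (15%);  cumulative: 0.4375, 0.85, 1


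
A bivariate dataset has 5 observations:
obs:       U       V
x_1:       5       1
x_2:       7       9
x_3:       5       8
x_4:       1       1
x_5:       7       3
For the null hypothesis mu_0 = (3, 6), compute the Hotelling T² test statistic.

Step 1 — sample mean vector:
  mean(U) = (5 + 7 + 5 + 1 + 7) / 5 = 25/5 = 5
  mean(V) = (1 + 9 + 8 + 1 + 3) / 5 = 22/5 = 4.4
  x̄ = (5, 4.4),  deviation x̄ - mu_0 = (5, 4.4) - (3, 6) = (2, -1.6).

Step 2 — sample covariance matrix, S[i,j] = (1/(n-1)) · Σ_k (x_{k,i} - mean_i) · (x_{k,j} - mean_j), divisor n-1 = 4:
  S[U,U] = ((0)·(0) + (2)·(2) + (0)·(0) + (-4)·(-4) + (2)·(2)) / 4 = 24/4 = 6
  S[U,V] = ((0)·(-3.4) + (2)·(4.6) + (0)·(3.6) + (-4)·(-3.4) + (2)·(-1.4)) / 4 = 20/4 = 5
  S[V,V] = ((-3.4)·(-3.4) + (4.6)·(4.6) + (3.6)·(3.6) + (-3.4)·(-3.4) + (-1.4)·(-1.4)) / 4 = 59.2/4 = 14.8
  S = [[6, 5],
 [5, 14.8]].

Step 3 — invert S. det(S) = 6·14.8 - (5)² = 63.8.
  S^{-1} = (1/det) · [[d, -b], [-b, a]] = [[0.232, -0.0784],
 [-0.0784, 0.094]].

Step 4 — quadratic form (x̄ - mu_0)^T · S^{-1} · (x̄ - mu_0):
  S^{-1} · (x̄ - mu_0) = (0.5893, -0.3072),
  (x̄ - mu_0)^T · [...] = (2)·(0.5893) + (-1.6)·(-0.3072) = 1.6702.

Step 5 — scale by n: T² = 5 · 1.6702 = 8.3511.

T² ≈ 8.3511


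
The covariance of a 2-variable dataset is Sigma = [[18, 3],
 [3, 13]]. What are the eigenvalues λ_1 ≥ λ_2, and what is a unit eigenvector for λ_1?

Step 1 — characteristic polynomial of 2×2 Sigma:
  det(Sigma - λI) = λ² - trace · λ + det = 0.
  trace = 18 + 13 = 31, det = 18·13 - (3)² = 225.
Step 2 — discriminant:
  Δ = trace² - 4·det = 961 - 900 = 61.
Step 3 — eigenvalues:
  λ = (trace ± √Δ)/2 = (31 ± 7.8102)/2,
  λ_1 = 19.4051,  λ_2 = 11.5949.

Step 4 — unit eigenvector for λ_1: solve (Sigma - λ_1 I)v = 0. First row:
  (18 - 19.4051)·v_x + (3)·v_y = 0, i.e. (-1.4051)·v_x + (3)·v_y = 0,
  so v ∝ (b, λ_1 - a) = (3, 1.4051) = u.
  ||u|| = √((3)² + (1.4051)²) = √(10.9744) ≈ 3.3128,
  v_1 = u/||u|| ≈ (0.9056, 0.4242) (||v_1|| = 1).

λ_1 = 19.4051,  λ_2 = 11.5949;  v_1 ≈ (0.9056, 0.4242)


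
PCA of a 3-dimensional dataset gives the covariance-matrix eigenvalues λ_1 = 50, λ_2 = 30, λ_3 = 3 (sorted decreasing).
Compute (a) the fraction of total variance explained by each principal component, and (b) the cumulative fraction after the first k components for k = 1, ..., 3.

Step 1 — total variance = trace(Sigma) = Σ λ_i = 50 + 30 + 3 = 83.

Step 2 — fraction explained by component i = λ_i / Σ λ:
  PC1: 50/83 = 0.6024
  PC2: 30/83 = 0.3614
  PC3: 3/83 = 0.0361

Step 3 — cumulative fraction after k components = (λ_1 + ... + λ_k) / Σ λ:
  k = 1: 50/83 = 0.6024
  k = 2: (50 + 30)/83 = 80/83 = 0.9639
  k = 3: (50 + 30 + 3)/83 = 83/83 = 1

Summary (fraction, with percent):

explained: PC1 0.6024 (60.24%), PC2 0.3614 (36.14%), PC3 0.0361 (3.61%);  cumulative: 0.6024, 0.9639, 1


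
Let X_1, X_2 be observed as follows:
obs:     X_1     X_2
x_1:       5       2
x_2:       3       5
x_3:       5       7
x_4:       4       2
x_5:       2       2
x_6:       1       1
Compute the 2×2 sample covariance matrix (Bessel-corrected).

Step 1 — column means:
  mean(X_1) = (5 + 3 + 5 + 4 + 2 + 1) / 6 = 20/6 = 3.3333
  mean(X_2) = (2 + 5 + 7 + 2 + 2 + 1) / 6 = 19/6 = 3.1667

Step 2 — sample covariance S[i,j] = (1/(n-1)) · Σ_k (x_{k,i} - mean_i) · (x_{k,j} - mean_j), with n-1 = 5.
  S[X_1,X_1] = ((1.6667)·(1.6667) + (-0.3333)·(-0.3333) + (1.6667)·(1.6667) + (0.6667)·(0.6667) + (-1.3333)·(-1.3333) + (-2.3333)·(-2.3333)) / 5 = 13.3333/5 = 2.6667
  S[X_1,X_2] = ((1.6667)·(-1.1667) + (-0.3333)·(1.8333) + (1.6667)·(3.8333) + (0.6667)·(-1.1667) + (-1.3333)·(-1.1667) + (-2.3333)·(-2.1667)) / 5 = 9.6667/5 = 1.9333
  S[X_2,X_2] = ((-1.1667)·(-1.1667) + (1.8333)·(1.8333) + (3.8333)·(3.8333) + (-1.1667)·(-1.1667) + (-1.1667)·(-1.1667) + (-2.1667)·(-2.1667)) / 5 = 26.8333/5 = 5.3667

S is symmetric (S[j,i] = S[i,j]). Assembling:

S = [[2.6667, 1.9333],
 [1.9333, 5.3667]]


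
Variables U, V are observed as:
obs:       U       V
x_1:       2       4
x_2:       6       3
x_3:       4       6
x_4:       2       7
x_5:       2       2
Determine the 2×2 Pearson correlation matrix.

Step 1 — column means:
  mean(U) = (2 + 6 + 4 + 2 + 2) / 5 = 16/5 = 3.2
  mean(V) = (4 + 3 + 6 + 7 + 2) / 5 = 22/5 = 4.4

Step 2 — sample variances and covariances s[i,j] = (1/(n-1)) · Σ_k (x_{k,i} - mean_i) · (x_{k,j} - mean_j), with n-1 = 4:
  s[U,U] = ((-1.2)·(-1.2) + (2.8)·(2.8) + (0.8)·(0.8) + (-1.2)·(-1.2) + (-1.2)·(-1.2)) / 4 = 12.8/4 = 3.2
  s[U,V] = ((-1.2)·(-0.4) + (2.8)·(-1.4) + (0.8)·(1.6) + (-1.2)·(2.6) + (-1.2)·(-2.4)) / 4 = -2.4/4 = -0.6
  s[V,V] = ((-0.4)·(-0.4) + (-1.4)·(-1.4) + (1.6)·(1.6) + (2.6)·(2.6) + (-2.4)·(-2.4)) / 4 = 17.2/4 = 4.3
  Sample standard deviations s_i = √(s[i,i]):
  s(U) = √(3.2) = 1.7889
  s(V) = √(4.3) = 2.0736

Step 3 — r_{ij} = s_{ij} / (s_i · s_j):
  r[U,U] = 1 (diagonal).
  r[U,V] = -0.6 / (1.7889 · 2.0736) = -0.6 / 3.7094 = -0.1617
  r[V,V] = 1 (diagonal).

R is symmetric with unit diagonal. Assembling:

R = [[1, -0.1617],
 [-0.1617, 1]]


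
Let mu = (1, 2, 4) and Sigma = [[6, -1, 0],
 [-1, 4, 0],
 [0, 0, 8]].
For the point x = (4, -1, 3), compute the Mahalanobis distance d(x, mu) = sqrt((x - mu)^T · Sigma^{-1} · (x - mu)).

Step 1 — centre the observation: (x - mu) = (3, -3, -1).

Step 2 — invert Sigma (cofactor / det for 3×3, or solve directly):
  Sigma^{-1} = [[0.1739, 0.0435, 0],
 [0.0435, 0.2609, 0],
 [0, 0, 0.125]].

Step 3 — form the quadratic (x - mu)^T · Sigma^{-1} · (x - mu):
  Sigma^{-1} · (x - mu) = (0.3913, -0.6522, -0.125).
  (x - mu)^T · [Sigma^{-1} · (x - mu)] = (3)·(0.3913) + (-3)·(-0.6522) + (-1)·(-0.125) = 3.2554.

Step 4 — take square root: d = √(3.2554) ≈ 1.8043.

d(x, mu) = √(3.2554) ≈ 1.8043


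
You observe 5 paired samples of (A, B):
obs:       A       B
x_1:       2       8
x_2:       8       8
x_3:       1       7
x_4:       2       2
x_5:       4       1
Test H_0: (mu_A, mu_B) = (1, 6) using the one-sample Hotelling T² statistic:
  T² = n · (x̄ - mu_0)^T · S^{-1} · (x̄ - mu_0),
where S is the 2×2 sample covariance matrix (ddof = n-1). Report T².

Step 1 — sample mean vector:
  mean(A) = (2 + 8 + 1 + 2 + 4) / 5 = 17/5 = 3.4
  mean(B) = (8 + 8 + 7 + 2 + 1) / 5 = 26/5 = 5.2
  x̄ = (3.4, 5.2),  deviation x̄ - mu_0 = (3.4, 5.2) - (1, 6) = (2.4, -0.8).

Step 2 — sample covariance matrix, S[i,j] = (1/(n-1)) · Σ_k (x_{k,i} - mean_i) · (x_{k,j} - mean_j), divisor n-1 = 4:
  S[A,A] = ((-1.4)·(-1.4) + (4.6)·(4.6) + (-2.4)·(-2.4) + (-1.4)·(-1.4) + (0.6)·(0.6)) / 4 = 31.2/4 = 7.8
  S[A,B] = ((-1.4)·(2.8) + (4.6)·(2.8) + (-2.4)·(1.8) + (-1.4)·(-3.2) + (0.6)·(-4.2)) / 4 = 6.6/4 = 1.65
  S[B,B] = ((2.8)·(2.8) + (2.8)·(2.8) + (1.8)·(1.8) + (-3.2)·(-3.2) + (-4.2)·(-4.2)) / 4 = 46.8/4 = 11.7
  S = [[7.8, 1.65],
 [1.65, 11.7]].

Step 3 — invert S. det(S) = 7.8·11.7 - (1.65)² = 88.5375.
  S^{-1} = (1/det) · [[d, -b], [-b, a]] = [[0.1321, -0.0186],
 [-0.0186, 0.0881]].

Step 4 — quadratic form (x̄ - mu_0)^T · S^{-1} · (x̄ - mu_0):
  S^{-1} · (x̄ - mu_0) = (0.3321, -0.1152),
  (x̄ - mu_0)^T · [...] = (2.4)·(0.3321) + (-0.8)·(-0.1152) = 0.8891.

Step 5 — scale by n: T² = 5 · 0.8891 = 4.4456.

T² ≈ 4.4456


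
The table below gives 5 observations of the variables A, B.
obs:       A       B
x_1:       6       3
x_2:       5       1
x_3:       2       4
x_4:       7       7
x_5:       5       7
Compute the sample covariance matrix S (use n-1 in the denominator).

Step 1 — column means:
  mean(A) = (6 + 5 + 2 + 7 + 5) / 5 = 25/5 = 5
  mean(B) = (3 + 1 + 4 + 7 + 7) / 5 = 22/5 = 4.4

Step 2 — sample covariance S[i,j] = (1/(n-1)) · Σ_k (x_{k,i} - mean_i) · (x_{k,j} - mean_j), with n-1 = 4.
  S[A,A] = ((1)·(1) + (0)·(0) + (-3)·(-3) + (2)·(2) + (0)·(0)) / 4 = 14/4 = 3.5
  S[A,B] = ((1)·(-1.4) + (0)·(-3.4) + (-3)·(-0.4) + (2)·(2.6) + (0)·(2.6)) / 4 = 5/4 = 1.25
  S[B,B] = ((-1.4)·(-1.4) + (-3.4)·(-3.4) + (-0.4)·(-0.4) + (2.6)·(2.6) + (2.6)·(2.6)) / 4 = 27.2/4 = 6.8

S is symmetric (S[j,i] = S[i,j]). Assembling:

S = [[3.5, 1.25],
 [1.25, 6.8]]


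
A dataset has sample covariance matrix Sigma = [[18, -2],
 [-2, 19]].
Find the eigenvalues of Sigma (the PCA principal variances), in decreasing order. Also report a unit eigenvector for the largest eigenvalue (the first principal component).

Step 1 — characteristic polynomial of 2×2 Sigma:
  det(Sigma - λI) = λ² - trace · λ + det = 0.
  trace = 18 + 19 = 37, det = 18·19 - (-2)² = 338.
Step 2 — discriminant:
  Δ = trace² - 4·det = 1369 - 1352 = 17.
Step 3 — eigenvalues:
  λ = (trace ± √Δ)/2 = (37 ± 4.1231)/2,
  λ_1 = 20.5616,  λ_2 = 16.4384.

Step 4 — unit eigenvector for λ_1: solve (Sigma - λ_1 I)v = 0. First row:
  (18 - 20.5616)·v_x + (-2)·v_y = 0, i.e. (-2.5616)·v_x + (-2)·v_y = 0,
  so v ∝ (b, λ_1 - a) = (-2, 2.5616); multiply by -1 so the first entry is positive: u = (2, -2.5616).
  ||u|| = √((2)² + (-2.5616)²) = √(10.5616) ≈ 3.2499,
  v_1 = u/||u|| ≈ (0.6154, -0.7882) (||v_1|| = 1).

λ_1 = 20.5616,  λ_2 = 16.4384;  v_1 ≈ (0.6154, -0.7882)


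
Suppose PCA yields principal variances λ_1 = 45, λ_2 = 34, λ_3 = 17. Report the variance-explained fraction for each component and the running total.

Step 1 — total variance = trace(Sigma) = Σ λ_i = 45 + 34 + 17 = 96.

Step 2 — fraction explained by component i = λ_i / Σ λ:
  PC1: 45/96 = 0.4688
  PC2: 34/96 = 0.3542
  PC3: 17/96 = 0.1771

Step 3 — cumulative fraction after k components = (λ_1 + ... + λ_k) / Σ λ:
  k = 1: 45/96 = 0.4688
  k = 2: (45 + 34)/96 = 79/96 = 0.8229
  k = 3: (45 + 34 + 17)/96 = 96/96 = 1

Summary (fraction, with percent):

explained: PC1 0.4688 (46.88%), PC2 0.3542 (35.42%), PC3 0.1771 (17.71%);  cumulative: 0.4688, 0.8229, 1


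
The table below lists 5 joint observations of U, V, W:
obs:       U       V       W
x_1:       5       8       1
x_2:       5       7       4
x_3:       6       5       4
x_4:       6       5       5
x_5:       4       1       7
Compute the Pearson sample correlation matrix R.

Step 1 — column means:
  mean(U) = (5 + 5 + 6 + 6 + 4) / 5 = 26/5 = 5.2
  mean(V) = (8 + 7 + 5 + 5 + 1) / 5 = 26/5 = 5.2
  mean(W) = (1 + 4 + 4 + 5 + 7) / 5 = 21/5 = 4.2

Step 2 — sample variances and covariances s[i,j] = (1/(n-1)) · Σ_k (x_{k,i} - mean_i) · (x_{k,j} - mean_j), with n-1 = 4:
  s[U,U] = ((-0.2)·(-0.2) + (-0.2)·(-0.2) + (0.8)·(0.8) + (0.8)·(0.8) + (-1.2)·(-1.2)) / 4 = 2.8/4 = 0.7
  s[U,V] = ((-0.2)·(2.8) + (-0.2)·(1.8) + (0.8)·(-0.2) + (0.8)·(-0.2) + (-1.2)·(-4.2)) / 4 = 3.8/4 = 0.95
  s[U,W] = ((-0.2)·(-3.2) + (-0.2)·(-0.2) + (0.8)·(-0.2) + (0.8)·(0.8) + (-1.2)·(2.8)) / 4 = -2.2/4 = -0.55
  s[V,V] = ((2.8)·(2.8) + (1.8)·(1.8) + (-0.2)·(-0.2) + (-0.2)·(-0.2) + (-4.2)·(-4.2)) / 4 = 28.8/4 = 7.2
  s[V,W] = ((2.8)·(-3.2) + (1.8)·(-0.2) + (-0.2)·(-0.2) + (-0.2)·(0.8) + (-4.2)·(2.8)) / 4 = -21.2/4 = -5.3
  s[W,W] = ((-3.2)·(-3.2) + (-0.2)·(-0.2) + (-0.2)·(-0.2) + (0.8)·(0.8) + (2.8)·(2.8)) / 4 = 18.8/4 = 4.7
  Sample standard deviations s_i = √(s[i,i]):
  s(U) = √(0.7) = 0.8367
  s(V) = √(7.2) = 2.6833
  s(W) = √(4.7) = 2.1679

Step 3 — r_{ij} = s_{ij} / (s_i · s_j):
  r[U,U] = 1 (diagonal).
  r[U,V] = 0.95 / (0.8367 · 2.6833) = 0.95 / 2.245 = 0.4232
  r[U,W] = -0.55 / (0.8367 · 2.1679) = -0.55 / 1.8138 = -0.3032
  r[V,V] = 1 (diagonal).
  r[V,W] = -5.3 / (2.6833 · 2.1679) = -5.3 / 5.8172 = -0.9111
  r[W,W] = 1 (diagonal).

R is symmetric with unit diagonal. Assembling:

R = [[1, 0.4232, -0.3032],
 [0.4232, 1, -0.9111],
 [-0.3032, -0.9111, 1]]


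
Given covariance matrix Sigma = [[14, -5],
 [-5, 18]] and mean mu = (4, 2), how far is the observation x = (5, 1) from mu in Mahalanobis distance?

Step 1 — centre the observation: (x - mu) = (1, -1).

Step 2 — invert Sigma. det(Sigma) = 14·18 - (-5)² = 227.
  Sigma^{-1} = (1/det) · [[d, -b], [-b, a]] = [[0.0793, 0.022],
 [0.022, 0.0617]].

Step 3 — form the quadratic (x - mu)^T · Sigma^{-1} · (x - mu):
  Sigma^{-1} · (x - mu) = (0.0573, -0.0396).
  (x - mu)^T · [Sigma^{-1} · (x - mu)] = (1)·(0.0573) + (-1)·(-0.0396) = 0.0969.

Step 4 — take square root: d = √(0.0969) ≈ 0.3113.

d(x, mu) = √(0.0969) ≈ 0.3113


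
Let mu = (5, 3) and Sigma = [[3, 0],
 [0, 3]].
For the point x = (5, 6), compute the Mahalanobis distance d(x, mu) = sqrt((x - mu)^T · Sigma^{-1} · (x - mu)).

Step 1 — centre the observation: (x - mu) = (0, 3).

Step 2 — invert Sigma. det(Sigma) = 3·3 - (0)² = 9.
  Sigma^{-1} = (1/det) · [[d, -b], [-b, a]] = [[0.3333, 0],
 [0, 0.3333]].

Step 3 — form the quadratic (x - mu)^T · Sigma^{-1} · (x - mu):
  Sigma^{-1} · (x - mu) = (0, 1).
  (x - mu)^T · [Sigma^{-1} · (x - mu)] = (0)·(0) + (3)·(1) = 3.

Step 4 — take square root: d = √(3) ≈ 1.7321.

d(x, mu) = √(3) ≈ 1.7321


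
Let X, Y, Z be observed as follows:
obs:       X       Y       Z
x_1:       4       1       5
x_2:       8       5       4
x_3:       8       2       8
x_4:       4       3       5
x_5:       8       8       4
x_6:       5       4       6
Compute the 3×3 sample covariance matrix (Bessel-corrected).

Step 1 — column means:
  mean(X) = (4 + 8 + 8 + 4 + 8 + 5) / 6 = 37/6 = 6.1667
  mean(Y) = (1 + 5 + 2 + 3 + 8 + 4) / 6 = 23/6 = 3.8333
  mean(Z) = (5 + 4 + 8 + 5 + 4 + 6) / 6 = 32/6 = 5.3333

Step 2 — sample covariance S[i,j] = (1/(n-1)) · Σ_k (x_{k,i} - mean_i) · (x_{k,j} - mean_j), with n-1 = 5.
  S[X,X] = ((-2.1667)·(-2.1667) + (1.8333)·(1.8333) + (1.8333)·(1.8333) + (-2.1667)·(-2.1667) + (1.8333)·(1.8333) + (-1.1667)·(-1.1667)) / 5 = 20.8333/5 = 4.1667
  S[X,Y] = ((-2.1667)·(-2.8333) + (1.8333)·(1.1667) + (1.8333)·(-1.8333) + (-2.1667)·(-0.8333) + (1.8333)·(4.1667) + (-1.1667)·(0.1667)) / 5 = 14.1667/5 = 2.8333
  S[X,Z] = ((-2.1667)·(-0.3333) + (1.8333)·(-1.3333) + (1.8333)·(2.6667) + (-2.1667)·(-0.3333) + (1.8333)·(-1.3333) + (-1.1667)·(0.6667)) / 5 = 0.6667/5 = 0.1333
  S[Y,Y] = ((-2.8333)·(-2.8333) + (1.1667)·(1.1667) + (-1.8333)·(-1.8333) + (-0.8333)·(-0.8333) + (4.1667)·(4.1667) + (0.1667)·(0.1667)) / 5 = 30.8333/5 = 6.1667
  S[Y,Z] = ((-2.8333)·(-0.3333) + (1.1667)·(-1.3333) + (-1.8333)·(2.6667) + (-0.8333)·(-0.3333) + (4.1667)·(-1.3333) + (0.1667)·(0.6667)) / 5 = -10.6667/5 = -2.1333
  S[Z,Z] = ((-0.3333)·(-0.3333) + (-1.3333)·(-1.3333) + (2.6667)·(2.6667) + (-0.3333)·(-0.3333) + (-1.3333)·(-1.3333) + (0.6667)·(0.6667)) / 5 = 11.3333/5 = 2.2667

S is symmetric (S[j,i] = S[i,j]). Assembling:

S = [[4.1667, 2.8333, 0.1333],
 [2.8333, 6.1667, -2.1333],
 [0.1333, -2.1333, 2.2667]]
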